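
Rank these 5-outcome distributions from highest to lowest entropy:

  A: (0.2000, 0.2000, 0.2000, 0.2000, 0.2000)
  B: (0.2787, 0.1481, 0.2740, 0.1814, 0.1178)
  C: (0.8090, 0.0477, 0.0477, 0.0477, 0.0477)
A > B > C

Key insight: Entropy is maximized by uniform distributions and minimized by concentrated distributions.

- Uniform distributions have maximum entropy log₂(5) = 2.3219 bits
- The more "peaked" or concentrated a distribution, the lower its entropy

Entropies:
  H(A) = 2.3219 bits
  H(B) = 2.2437 bits
  H(C) = 1.0856 bits

Ranking: A > B > C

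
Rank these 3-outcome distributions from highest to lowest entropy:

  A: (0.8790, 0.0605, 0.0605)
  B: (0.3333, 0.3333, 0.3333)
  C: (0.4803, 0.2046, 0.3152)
B > C > A

Key insight: Entropy is maximized by uniform distributions and minimized by concentrated distributions.

- Uniform distributions have maximum entropy log₂(3) = 1.5850 bits
- The more "peaked" or concentrated a distribution, the lower its entropy

Entropies:
  H(A) = 0.6532 bits
  H(B) = 1.5850 bits
  H(C) = 1.5015 bits

Ranking: B > C > A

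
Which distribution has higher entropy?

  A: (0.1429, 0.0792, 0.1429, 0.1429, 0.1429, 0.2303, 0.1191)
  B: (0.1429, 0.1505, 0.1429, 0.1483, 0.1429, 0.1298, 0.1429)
B

Both distributions are close to uniform, making this a harder comparison.

H(A) = 2.7474 bits
H(B) = 2.8060 bits

The distribution closer to uniform has higher entropy.
Answer: B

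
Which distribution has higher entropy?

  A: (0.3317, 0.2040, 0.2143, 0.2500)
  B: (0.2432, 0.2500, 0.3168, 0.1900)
B

Both distributions are close to uniform, making this a harder comparison.

H(A) = 1.9722 bits
H(B) = 1.9766 bits

The distribution closer to uniform has higher entropy.
Answer: B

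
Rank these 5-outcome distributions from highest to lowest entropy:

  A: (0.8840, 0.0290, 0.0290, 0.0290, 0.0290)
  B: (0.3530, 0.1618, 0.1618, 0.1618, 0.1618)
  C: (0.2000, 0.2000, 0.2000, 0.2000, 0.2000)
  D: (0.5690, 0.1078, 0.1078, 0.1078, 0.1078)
C > B > D > A

Key insight: Entropy is maximized by uniform distributions and minimized by concentrated distributions.

Entropies:
  H(A) = 0.7498 bits
  H(B) = 2.2307 bits
  H(C) = 2.3219 bits
  H(D) = 1.8482 bits

Ranking: C > B > D > A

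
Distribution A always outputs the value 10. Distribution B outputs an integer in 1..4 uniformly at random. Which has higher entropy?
B

A is deterministic, so H(A) = 0. B is uniform over 4 outcomes, so H(B) = log₂(4) = 2.000 bits. Any distribution with genuine randomness has higher entropy than a deterministic one.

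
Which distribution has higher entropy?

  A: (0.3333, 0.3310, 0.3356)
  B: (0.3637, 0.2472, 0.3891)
A

Both distributions are close to uniform, making this a harder comparison.

H(A) = 1.5849 bits
H(B) = 1.5590 bits

The distribution closer to uniform has higher entropy.
Answer: A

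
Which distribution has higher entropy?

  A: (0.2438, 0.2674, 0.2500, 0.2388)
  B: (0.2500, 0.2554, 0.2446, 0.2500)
B

Both distributions are close to uniform, making this a harder comparison.

H(A) = 1.9987 bits
H(B) = 1.9998 bits

The distribution closer to uniform has higher entropy.
Answer: B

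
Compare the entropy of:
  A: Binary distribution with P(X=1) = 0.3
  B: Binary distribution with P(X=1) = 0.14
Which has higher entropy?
A

For binary distributions, entropy is maximized at p=0.5 and decreases as p moves toward 0 or 1.

H(A) = H(0.3) = 0.8813 bits
H(B) = H(0.14) = 0.5842 bits

Distribution A (p=0.3) is closer to uniform (p=0.5), so it has higher entropy.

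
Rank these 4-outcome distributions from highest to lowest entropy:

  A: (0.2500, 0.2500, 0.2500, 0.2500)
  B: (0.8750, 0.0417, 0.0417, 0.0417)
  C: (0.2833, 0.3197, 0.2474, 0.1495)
A > C > B

Key insight: Entropy is maximized by uniform distributions and minimized by concentrated distributions.

- Uniform distributions have maximum entropy log₂(4) = 2.0000 bits
- The more "peaked" or concentrated a distribution, the lower its entropy

Entropies:
  H(A) = 2.0000 bits
  H(B) = 0.7417 bits
  H(C) = 1.9500 bits

Ranking: A > C > B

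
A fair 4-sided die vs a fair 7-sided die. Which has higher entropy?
7-sided die

Both are uniform distributions; for uniform over n outcomes, H = log₂(n). H(4-sided) = log₂(4) = 2.000 bits and H(7-sided) = log₂(7) = 2.807 bits. More outcomes in a uniform distribution means higher entropy.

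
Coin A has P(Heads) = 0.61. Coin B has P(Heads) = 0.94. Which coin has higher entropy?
A

For binary distributions, entropy is maximized at p=0.5 and decreases as p moves toward 0 or 1.

H(A) = H(0.61) = 0.9648 bits
H(B) = H(0.94) = 0.3274 bits

Distribution A (p=0.61) is closer to uniform (p=0.5), so it has higher entropy.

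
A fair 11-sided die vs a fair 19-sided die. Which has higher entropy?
19-sided die

Both are uniform distributions; for uniform over n outcomes, H = log₂(n). H(11-sided) = log₂(11) = 3.459 bits and H(19-sided) = log₂(19) = 4.248 bits. More outcomes in a uniform distribution means higher entropy.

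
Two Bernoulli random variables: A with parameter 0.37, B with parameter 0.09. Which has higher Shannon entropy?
A

For binary distributions, entropy is maximized at p=0.5 and decreases as p moves toward 0 or 1.

H(A) = H(0.37) = 0.9507 bits
H(B) = H(0.09) = 0.4365 bits

Distribution A (p=0.37) is closer to uniform (p=0.5), so it has higher entropy.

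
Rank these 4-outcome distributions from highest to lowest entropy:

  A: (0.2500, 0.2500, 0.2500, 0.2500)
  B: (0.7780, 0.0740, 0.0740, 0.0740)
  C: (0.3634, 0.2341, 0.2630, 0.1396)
A > C > B

Key insight: Entropy is maximized by uniform distributions and minimized by concentrated distributions.

- Uniform distributions have maximum entropy log₂(4) = 2.0000 bits
- The more "peaked" or concentrated a distribution, the lower its entropy

Entropies:
  H(A) = 2.0000 bits
  H(B) = 1.1157 bits
  H(C) = 1.9243 bits

Ranking: A > C > B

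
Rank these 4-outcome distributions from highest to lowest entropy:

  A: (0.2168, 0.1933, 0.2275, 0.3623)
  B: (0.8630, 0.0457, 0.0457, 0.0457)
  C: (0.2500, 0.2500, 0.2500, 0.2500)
C > A > B

Key insight: Entropy is maximized by uniform distributions and minimized by concentrated distributions.

- Uniform distributions have maximum entropy log₂(4) = 2.0000 bits
- The more "peaked" or concentrated a distribution, the lower its entropy

Entropies:
  H(A) = 1.9532 bits
  H(B) = 0.7935 bits
  H(C) = 2.0000 bits

Ranking: C > A > B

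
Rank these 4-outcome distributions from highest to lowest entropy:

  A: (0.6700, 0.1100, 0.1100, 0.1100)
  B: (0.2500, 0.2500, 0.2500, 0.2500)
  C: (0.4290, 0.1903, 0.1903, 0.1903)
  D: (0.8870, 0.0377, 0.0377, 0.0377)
B > C > A > D

Key insight: Entropy is maximized by uniform distributions and minimized by concentrated distributions.

Entropies:
  H(A) = 1.4380 bits
  H(B) = 2.0000 bits
  H(C) = 1.8904 bits
  H(D) = 0.6880 bits

Ranking: B > C > A > D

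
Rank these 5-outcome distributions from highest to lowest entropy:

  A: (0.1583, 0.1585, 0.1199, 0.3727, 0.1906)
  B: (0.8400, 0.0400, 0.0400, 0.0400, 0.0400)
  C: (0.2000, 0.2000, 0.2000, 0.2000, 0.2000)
C > A > B

Key insight: Entropy is maximized by uniform distributions and minimized by concentrated distributions.

- Uniform distributions have maximum entropy log₂(5) = 2.3219 bits
- The more "peaked" or concentrated a distribution, the lower its entropy

Entropies:
  H(A) = 2.1956 bits
  H(B) = 0.9543 bits
  H(C) = 2.3219 bits

Ranking: C > A > B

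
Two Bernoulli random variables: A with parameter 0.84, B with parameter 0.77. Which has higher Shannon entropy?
B

For binary distributions, entropy is maximized at p=0.5 and decreases as p moves toward 0 or 1.

H(A) = H(0.84) = 0.6343 bits
H(B) = H(0.77) = 0.7780 bits

Distribution B (p=0.77) is closer to uniform (p=0.5), so it has higher entropy.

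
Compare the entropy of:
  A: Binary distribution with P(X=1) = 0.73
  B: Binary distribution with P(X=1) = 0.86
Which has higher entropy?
A

For binary distributions, entropy is maximized at p=0.5 and decreases as p moves toward 0 or 1.

H(A) = H(0.73) = 0.8415 bits
H(B) = H(0.86) = 0.5842 bits

Distribution A (p=0.73) is closer to uniform (p=0.5), so it has higher entropy.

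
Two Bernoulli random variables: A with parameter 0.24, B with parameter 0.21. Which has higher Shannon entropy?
A

For binary distributions, entropy is maximized at p=0.5 and decreases as p moves toward 0 or 1.

H(A) = H(0.24) = 0.7950 bits
H(B) = H(0.21) = 0.7415 bits

Distribution A (p=0.24) is closer to uniform (p=0.5), so it has higher entropy.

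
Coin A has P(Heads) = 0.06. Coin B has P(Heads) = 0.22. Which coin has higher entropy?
B

For binary distributions, entropy is maximized at p=0.5 and decreases as p moves toward 0 or 1.

H(A) = H(0.06) = 0.3274 bits
H(B) = H(0.22) = 0.7602 bits

Distribution B (p=0.22) is closer to uniform (p=0.5), so it has higher entropy.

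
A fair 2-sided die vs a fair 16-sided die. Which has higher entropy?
16-sided die

Both are uniform distributions; for uniform over n outcomes, H = log₂(n). H(2-sided) = log₂(2) = 1.000 bits and H(16-sided) = log₂(16) = 4.000 bits. More outcomes in a uniform distribution means higher entropy.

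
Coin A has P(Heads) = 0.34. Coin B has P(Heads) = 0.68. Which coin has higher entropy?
A

For binary distributions, entropy is maximized at p=0.5 and decreases as p moves toward 0 or 1.

H(A) = H(0.34) = 0.9248 bits
H(B) = H(0.68) = 0.9044 bits

Distribution A (p=0.34) is closer to uniform (p=0.5), so it has higher entropy.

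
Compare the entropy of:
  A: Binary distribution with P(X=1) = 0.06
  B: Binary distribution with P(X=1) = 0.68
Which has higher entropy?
B

For binary distributions, entropy is maximized at p=0.5 and decreases as p moves toward 0 or 1.

H(A) = H(0.06) = 0.3274 bits
H(B) = H(0.68) = 0.9044 bits

Distribution B (p=0.68) is closer to uniform (p=0.5), so it has higher entropy.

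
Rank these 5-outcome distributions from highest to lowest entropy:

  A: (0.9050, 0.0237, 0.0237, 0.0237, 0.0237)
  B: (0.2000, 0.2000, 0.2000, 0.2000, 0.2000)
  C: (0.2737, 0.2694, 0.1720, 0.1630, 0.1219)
B > C > A

Key insight: Entropy is maximized by uniform distributions and minimized by concentrated distributions.

- Uniform distributions have maximum entropy log₂(5) = 2.3219 bits
- The more "peaked" or concentrated a distribution, the lower its entropy

Entropies:
  H(A) = 0.6429 bits
  H(B) = 2.3219 bits
  H(C) = 2.2549 bits

Ranking: B > C > A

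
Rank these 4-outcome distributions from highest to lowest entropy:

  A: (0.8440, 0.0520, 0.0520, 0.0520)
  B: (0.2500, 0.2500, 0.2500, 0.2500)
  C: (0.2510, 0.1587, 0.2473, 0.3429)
B > C > A

Key insight: Entropy is maximized by uniform distributions and minimized by concentrated distributions.

- Uniform distributions have maximum entropy log₂(4) = 2.0000 bits
- The more "peaked" or concentrated a distribution, the lower its entropy

Entropies:
  H(A) = 0.8719 bits
  H(B) = 2.0000 bits
  H(C) = 1.9500 bits

Ranking: B > C > A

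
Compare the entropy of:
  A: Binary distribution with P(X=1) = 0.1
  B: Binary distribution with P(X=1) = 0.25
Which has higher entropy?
B

For binary distributions, entropy is maximized at p=0.5 and decreases as p moves toward 0 or 1.

H(A) = H(0.1) = 0.4690 bits
H(B) = H(0.25) = 0.8113 bits

Distribution B (p=0.25) is closer to uniform (p=0.5), so it has higher entropy.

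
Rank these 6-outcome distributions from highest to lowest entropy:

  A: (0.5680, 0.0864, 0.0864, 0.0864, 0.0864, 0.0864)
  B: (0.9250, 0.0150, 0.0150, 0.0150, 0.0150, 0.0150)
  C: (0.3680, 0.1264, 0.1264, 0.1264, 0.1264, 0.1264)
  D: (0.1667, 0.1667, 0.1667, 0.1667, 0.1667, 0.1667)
D > C > A > B

Key insight: Entropy is maximized by uniform distributions and minimized by concentrated distributions.

Entropies:
  H(A) = 1.9897 bits
  H(B) = 0.5585 bits
  H(C) = 2.4166 bits
  H(D) = 2.5850 bits

Ranking: D > C > A > B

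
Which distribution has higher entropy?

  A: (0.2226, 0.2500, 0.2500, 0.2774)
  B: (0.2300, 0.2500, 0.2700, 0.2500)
B

Both distributions are close to uniform, making this a harder comparison.

H(A) = 1.9957 bits
H(B) = 1.9977 bits

The distribution closer to uniform has higher entropy.
Answer: B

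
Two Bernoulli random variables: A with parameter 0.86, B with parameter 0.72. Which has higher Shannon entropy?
B

For binary distributions, entropy is maximized at p=0.5 and decreases as p moves toward 0 or 1.

H(A) = H(0.86) = 0.5842 bits
H(B) = H(0.72) = 0.8555 bits

Distribution B (p=0.72) is closer to uniform (p=0.5), so it has higher entropy.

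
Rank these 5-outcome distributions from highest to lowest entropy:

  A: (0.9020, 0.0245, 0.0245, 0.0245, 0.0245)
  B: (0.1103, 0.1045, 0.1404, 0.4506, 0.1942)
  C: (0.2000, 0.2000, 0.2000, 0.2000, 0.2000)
C > B > A

Key insight: Entropy is maximized by uniform distributions and minimized by concentrated distributions.

- Uniform distributions have maximum entropy log₂(5) = 2.3219 bits
- The more "peaked" or concentrated a distribution, the lower its entropy

Entropies:
  H(A) = 0.6586 bits
  H(B) = 2.0664 bits
  H(C) = 2.3219 bits

Ranking: C > B > A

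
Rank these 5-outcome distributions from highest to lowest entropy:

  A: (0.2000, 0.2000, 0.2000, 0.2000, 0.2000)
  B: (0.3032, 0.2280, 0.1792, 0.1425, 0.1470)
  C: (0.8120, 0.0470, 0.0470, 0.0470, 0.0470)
A > B > C

Key insight: Entropy is maximized by uniform distributions and minimized by concentrated distributions.

- Uniform distributions have maximum entropy log₂(5) = 2.3219 bits
- The more "peaked" or concentrated a distribution, the lower its entropy

Entropies:
  H(A) = 2.3219 bits
  H(B) = 2.2600 bits
  H(C) = 1.0733 bits

Ranking: A > B > C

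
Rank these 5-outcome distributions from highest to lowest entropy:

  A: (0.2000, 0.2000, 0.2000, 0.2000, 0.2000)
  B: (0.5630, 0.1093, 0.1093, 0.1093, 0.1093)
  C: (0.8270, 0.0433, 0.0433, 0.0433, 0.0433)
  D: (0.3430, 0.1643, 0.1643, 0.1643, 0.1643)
A > D > B > C

Key insight: Entropy is maximized by uniform distributions and minimized by concentrated distributions.

Entropies:
  H(A) = 2.3219 bits
  H(B) = 1.8625 bits
  H(C) = 1.0105 bits
  H(D) = 2.2417 bits

Ranking: A > D > B > C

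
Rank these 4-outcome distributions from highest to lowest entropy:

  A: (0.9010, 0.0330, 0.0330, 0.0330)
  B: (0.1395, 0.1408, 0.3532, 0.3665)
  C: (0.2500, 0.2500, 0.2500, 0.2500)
C > B > A

Key insight: Entropy is maximized by uniform distributions and minimized by concentrated distributions.

- Uniform distributions have maximum entropy log₂(4) = 2.0000 bits
- The more "peaked" or concentrated a distribution, the lower its entropy

Entropies:
  H(A) = 0.6227 bits
  H(B) = 1.8556 bits
  H(C) = 2.0000 bits

Ranking: C > B > A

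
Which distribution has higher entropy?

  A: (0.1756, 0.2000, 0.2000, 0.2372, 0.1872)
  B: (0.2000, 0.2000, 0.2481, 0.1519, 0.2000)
A

Both distributions are close to uniform, making this a harder comparison.

H(A) = 2.3144 bits
H(B) = 2.3051 bits

The distribution closer to uniform has higher entropy.
Answer: A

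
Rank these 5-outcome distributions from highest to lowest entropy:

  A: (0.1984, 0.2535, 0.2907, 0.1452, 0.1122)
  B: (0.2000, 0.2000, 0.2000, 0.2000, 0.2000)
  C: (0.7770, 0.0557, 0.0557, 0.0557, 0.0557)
B > A > C

Key insight: Entropy is maximized by uniform distributions and minimized by concentrated distributions.

- Uniform distributions have maximum entropy log₂(5) = 2.3219 bits
- The more "peaked" or concentrated a distribution, the lower its entropy

Entropies:
  H(A) = 2.2413 bits
  H(B) = 2.3219 bits
  H(C) = 1.2116 bits

Ranking: B > A > C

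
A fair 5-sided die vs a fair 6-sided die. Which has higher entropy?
6-sided die

Both are uniform distributions; for uniform over n outcomes, H = log₂(n). H(5-sided) = log₂(5) = 2.322 bits and H(6-sided) = log₂(6) = 2.585 bits. More outcomes in a uniform distribution means higher entropy.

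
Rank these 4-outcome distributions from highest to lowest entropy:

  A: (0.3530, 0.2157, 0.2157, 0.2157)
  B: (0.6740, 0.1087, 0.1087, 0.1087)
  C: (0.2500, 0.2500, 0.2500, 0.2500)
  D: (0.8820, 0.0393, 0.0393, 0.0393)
C > A > B > D

Key insight: Entropy is maximized by uniform distributions and minimized by concentrated distributions.

Entropies:
  H(A) = 1.9622 bits
  H(B) = 1.4275 bits
  H(C) = 2.0000 bits
  H(D) = 0.7106 bits

Ranking: C > A > B > D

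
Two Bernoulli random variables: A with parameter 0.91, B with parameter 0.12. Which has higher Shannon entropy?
B

For binary distributions, entropy is maximized at p=0.5 and decreases as p moves toward 0 or 1.

H(A) = H(0.91) = 0.4365 bits
H(B) = H(0.12) = 0.5294 bits

Distribution B (p=0.12) is closer to uniform (p=0.5), so it has higher entropy.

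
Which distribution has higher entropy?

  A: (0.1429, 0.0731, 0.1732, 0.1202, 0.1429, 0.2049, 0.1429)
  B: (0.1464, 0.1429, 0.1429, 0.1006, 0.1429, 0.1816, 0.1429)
B

Both distributions are close to uniform, making this a harder comparison.

H(A) = 2.7532 bits
H(B) = 2.7903 bits

The distribution closer to uniform has higher entropy.
Answer: B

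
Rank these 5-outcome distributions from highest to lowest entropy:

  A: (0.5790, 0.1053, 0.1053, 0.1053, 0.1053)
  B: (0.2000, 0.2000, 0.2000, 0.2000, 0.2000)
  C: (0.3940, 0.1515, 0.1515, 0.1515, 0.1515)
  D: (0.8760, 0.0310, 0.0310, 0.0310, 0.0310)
B > C > A > D

Key insight: Entropy is maximized by uniform distributions and minimized by concentrated distributions.

Entropies:
  H(A) = 1.8239 bits
  H(B) = 2.3219 bits
  H(C) = 2.1793 bits
  H(D) = 0.7888 bits

Ranking: B > C > A > D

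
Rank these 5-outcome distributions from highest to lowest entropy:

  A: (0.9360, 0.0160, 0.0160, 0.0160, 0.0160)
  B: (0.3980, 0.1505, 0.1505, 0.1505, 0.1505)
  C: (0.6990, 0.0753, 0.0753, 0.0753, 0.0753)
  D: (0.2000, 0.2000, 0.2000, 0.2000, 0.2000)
D > B > C > A

Key insight: Entropy is maximized by uniform distributions and minimized by concentrated distributions.

Entropies:
  H(A) = 0.4711 bits
  H(B) = 2.1738 bits
  H(C) = 1.4845 bits
  H(D) = 2.3219 bits

Ranking: D > B > C > A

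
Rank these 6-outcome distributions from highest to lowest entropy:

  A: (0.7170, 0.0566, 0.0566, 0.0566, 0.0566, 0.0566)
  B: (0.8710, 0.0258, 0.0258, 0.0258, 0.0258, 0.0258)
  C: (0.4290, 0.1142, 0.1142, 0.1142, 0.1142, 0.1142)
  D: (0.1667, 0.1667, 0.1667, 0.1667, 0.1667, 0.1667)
D > C > A > B

Key insight: Entropy is maximized by uniform distributions and minimized by concentrated distributions.

Entropies:
  H(A) = 1.5166 bits
  H(B) = 0.8542 bits
  H(C) = 2.3112 bits
  H(D) = 2.5850 bits

Ranking: D > C > A > B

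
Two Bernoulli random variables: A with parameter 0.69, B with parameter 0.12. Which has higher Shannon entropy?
A

For binary distributions, entropy is maximized at p=0.5 and decreases as p moves toward 0 or 1.

H(A) = H(0.69) = 0.8932 bits
H(B) = H(0.12) = 0.5294 bits

Distribution A (p=0.69) is closer to uniform (p=0.5), so it has higher entropy.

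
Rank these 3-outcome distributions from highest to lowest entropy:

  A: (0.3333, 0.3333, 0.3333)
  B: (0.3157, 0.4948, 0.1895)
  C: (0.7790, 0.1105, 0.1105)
A > B > C

Key insight: Entropy is maximized by uniform distributions and minimized by concentrated distributions.

- Uniform distributions have maximum entropy log₂(3) = 1.5850 bits
- The more "peaked" or concentrated a distribution, the lower its entropy

Entropies:
  H(A) = 1.5850 bits
  H(B) = 1.4822 bits
  H(C) = 0.9830 bits

Ranking: A > B > C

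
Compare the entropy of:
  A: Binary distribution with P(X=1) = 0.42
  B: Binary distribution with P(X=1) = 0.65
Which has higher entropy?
A

For binary distributions, entropy is maximized at p=0.5 and decreases as p moves toward 0 or 1.

H(A) = H(0.42) = 0.9815 bits
H(B) = H(0.65) = 0.9341 bits

Distribution A (p=0.42) is closer to uniform (p=0.5), so it has higher entropy.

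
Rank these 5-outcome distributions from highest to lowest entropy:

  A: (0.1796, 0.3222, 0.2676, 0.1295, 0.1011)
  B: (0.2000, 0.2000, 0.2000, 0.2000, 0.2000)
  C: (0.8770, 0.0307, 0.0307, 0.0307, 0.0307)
B > A > C

Key insight: Entropy is maximized by uniform distributions and minimized by concentrated distributions.

- Uniform distributions have maximum entropy log₂(5) = 2.3219 bits
- The more "peaked" or concentrated a distribution, the lower its entropy

Entropies:
  H(A) = 2.1964 bits
  H(B) = 2.3219 bits
  H(C) = 0.7839 bits

Ranking: B > A > C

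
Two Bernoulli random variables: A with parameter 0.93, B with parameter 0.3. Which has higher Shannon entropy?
B

For binary distributions, entropy is maximized at p=0.5 and decreases as p moves toward 0 or 1.

H(A) = H(0.93) = 0.3659 bits
H(B) = H(0.3) = 0.8813 bits

Distribution B (p=0.3) is closer to uniform (p=0.5), so it has higher entropy.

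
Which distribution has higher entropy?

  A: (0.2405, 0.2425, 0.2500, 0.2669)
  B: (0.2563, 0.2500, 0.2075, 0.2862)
A

Both distributions are close to uniform, making this a harder comparison.

H(A) = 1.9988 bits
H(B) = 1.9907 bits

The distribution closer to uniform has higher entropy.
Answer: A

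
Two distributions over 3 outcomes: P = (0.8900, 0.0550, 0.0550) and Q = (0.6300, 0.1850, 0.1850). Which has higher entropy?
Q

P is highly concentrated on one outcome (89%), making it nearly deterministic. Q spreads its mass more evenly (max 63%). The more spread-out distribution has higher entropy: H(P) ≈ 0.610 bits, H(Q) ≈ 1.321 bits.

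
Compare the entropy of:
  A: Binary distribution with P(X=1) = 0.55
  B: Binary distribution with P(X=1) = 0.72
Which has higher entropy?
A

For binary distributions, entropy is maximized at p=0.5 and decreases as p moves toward 0 or 1.

H(A) = H(0.55) = 0.9928 bits
H(B) = H(0.72) = 0.8555 bits

Distribution A (p=0.55) is closer to uniform (p=0.5), so it has higher entropy.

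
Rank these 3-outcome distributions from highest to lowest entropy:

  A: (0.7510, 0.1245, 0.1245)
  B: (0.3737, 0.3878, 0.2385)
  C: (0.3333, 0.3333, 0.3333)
C > B > A

Key insight: Entropy is maximized by uniform distributions and minimized by concentrated distributions.

- Uniform distributions have maximum entropy log₂(3) = 1.5850 bits
- The more "peaked" or concentrated a distribution, the lower its entropy

Entropies:
  H(A) = 1.0587 bits
  H(B) = 1.5538 bits
  H(C) = 1.5850 bits

Ranking: C > B > A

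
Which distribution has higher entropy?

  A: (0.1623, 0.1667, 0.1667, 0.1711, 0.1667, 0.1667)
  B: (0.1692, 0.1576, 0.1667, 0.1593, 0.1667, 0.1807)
A

Both distributions are close to uniform, making this a harder comparison.

H(A) = 2.5848 bits
H(B) = 2.5835 bits

The distribution closer to uniform has higher entropy.
Answer: A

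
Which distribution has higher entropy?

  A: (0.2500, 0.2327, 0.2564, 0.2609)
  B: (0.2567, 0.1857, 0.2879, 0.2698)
A

Both distributions are close to uniform, making this a harder comparison.

H(A) = 1.9987 bits
H(B) = 1.9817 bits

The distribution closer to uniform has higher entropy.
Answer: A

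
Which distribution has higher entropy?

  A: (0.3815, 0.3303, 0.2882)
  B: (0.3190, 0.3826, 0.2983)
B

Both distributions are close to uniform, making this a harder comparison.

H(A) = 1.5755 bits
H(B) = 1.5767 bits

The distribution closer to uniform has higher entropy.
Answer: B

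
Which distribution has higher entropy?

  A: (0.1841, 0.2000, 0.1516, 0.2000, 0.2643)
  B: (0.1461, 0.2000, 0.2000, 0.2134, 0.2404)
B

Both distributions are close to uniform, making this a harder comparison.

H(A) = 2.2982 bits
H(B) = 2.3042 bits

The distribution closer to uniform has higher entropy.
Answer: B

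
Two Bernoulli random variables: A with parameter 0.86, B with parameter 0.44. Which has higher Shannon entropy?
B

For binary distributions, entropy is maximized at p=0.5 and decreases as p moves toward 0 or 1.

H(A) = H(0.86) = 0.5842 bits
H(B) = H(0.44) = 0.9896 bits

Distribution B (p=0.44) is closer to uniform (p=0.5), so it has higher entropy.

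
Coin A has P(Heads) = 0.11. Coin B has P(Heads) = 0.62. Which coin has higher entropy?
B

For binary distributions, entropy is maximized at p=0.5 and decreases as p moves toward 0 or 1.

H(A) = H(0.11) = 0.4999 bits
H(B) = H(0.62) = 0.9580 bits

Distribution B (p=0.62) is closer to uniform (p=0.5), so it has higher entropy.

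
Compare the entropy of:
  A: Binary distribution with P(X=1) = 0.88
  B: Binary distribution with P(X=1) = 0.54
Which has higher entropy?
B

For binary distributions, entropy is maximized at p=0.5 and decreases as p moves toward 0 or 1.

H(A) = H(0.88) = 0.5294 bits
H(B) = H(0.54) = 0.9954 bits

Distribution B (p=0.54) is closer to uniform (p=0.5), so it has higher entropy.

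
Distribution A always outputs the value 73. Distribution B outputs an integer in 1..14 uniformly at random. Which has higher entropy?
B

A is deterministic, so H(A) = 0. B is uniform over 14 outcomes, so H(B) = log₂(14) = 3.807 bits. Any distribution with genuine randomness has higher entropy than a deterministic one.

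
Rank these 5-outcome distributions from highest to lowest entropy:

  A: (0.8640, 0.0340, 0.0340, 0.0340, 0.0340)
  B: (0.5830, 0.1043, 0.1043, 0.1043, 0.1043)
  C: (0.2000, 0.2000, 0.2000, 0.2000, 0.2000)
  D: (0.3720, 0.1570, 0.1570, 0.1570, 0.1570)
C > D > B > A

Key insight: Entropy is maximized by uniform distributions and minimized by concentrated distributions.

Entropies:
  H(A) = 0.8457 bits
  H(B) = 1.8140 bits
  H(C) = 2.3219 bits
  H(D) = 2.2082 bits

Ranking: C > D > B > A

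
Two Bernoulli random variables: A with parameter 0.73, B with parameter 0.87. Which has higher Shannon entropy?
A

For binary distributions, entropy is maximized at p=0.5 and decreases as p moves toward 0 or 1.

H(A) = H(0.73) = 0.8415 bits
H(B) = H(0.87) = 0.5574 bits

Distribution A (p=0.73) is closer to uniform (p=0.5), so it has higher entropy.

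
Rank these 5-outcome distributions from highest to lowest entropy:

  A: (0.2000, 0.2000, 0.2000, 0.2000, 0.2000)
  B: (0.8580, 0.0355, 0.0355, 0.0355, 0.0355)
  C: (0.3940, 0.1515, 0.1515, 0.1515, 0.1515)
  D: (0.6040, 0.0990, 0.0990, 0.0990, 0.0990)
A > C > D > B

Key insight: Entropy is maximized by uniform distributions and minimized by concentrated distributions.

Entropies:
  H(A) = 2.3219 bits
  H(B) = 0.8735 bits
  H(C) = 2.1793 bits
  H(D) = 1.7606 bits

Ranking: A > C > D > B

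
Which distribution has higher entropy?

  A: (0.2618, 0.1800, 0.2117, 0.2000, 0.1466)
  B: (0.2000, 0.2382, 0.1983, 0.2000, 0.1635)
B

Both distributions are close to uniform, making this a harder comparison.

H(A) = 2.2961 bits
H(B) = 2.3118 bits

The distribution closer to uniform has higher entropy.
Answer: B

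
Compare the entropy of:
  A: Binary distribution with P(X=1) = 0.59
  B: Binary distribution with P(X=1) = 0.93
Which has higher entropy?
A

For binary distributions, entropy is maximized at p=0.5 and decreases as p moves toward 0 or 1.

H(A) = H(0.59) = 0.9765 bits
H(B) = H(0.93) = 0.3659 bits

Distribution A (p=0.59) is closer to uniform (p=0.5), so it has higher entropy.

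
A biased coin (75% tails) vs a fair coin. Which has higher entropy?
Fair coin

The fair coin is uniform (p=0.5), maximizing binary entropy at 1 bit. The biased coin has H(0.75) ≈ 0.811 bits — its outcome is more predictable, so its entropy is lower.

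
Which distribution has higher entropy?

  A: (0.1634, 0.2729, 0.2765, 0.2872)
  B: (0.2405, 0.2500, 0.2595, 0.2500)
B

Both distributions are close to uniform, making this a harder comparison.

H(A) = 1.9681 bits
H(B) = 1.9995 bits

The distribution closer to uniform has higher entropy.
Answer: B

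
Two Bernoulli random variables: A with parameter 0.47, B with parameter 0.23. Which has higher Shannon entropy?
A

For binary distributions, entropy is maximized at p=0.5 and decreases as p moves toward 0 or 1.

H(A) = H(0.47) = 0.9974 bits
H(B) = H(0.23) = 0.7780 bits

Distribution A (p=0.47) is closer to uniform (p=0.5), so it has higher entropy.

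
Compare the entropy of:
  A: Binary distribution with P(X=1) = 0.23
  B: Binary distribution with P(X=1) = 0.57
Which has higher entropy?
B

For binary distributions, entropy is maximized at p=0.5 and decreases as p moves toward 0 or 1.

H(A) = H(0.23) = 0.7780 bits
H(B) = H(0.57) = 0.9858 bits

Distribution B (p=0.57) is closer to uniform (p=0.5), so it has higher entropy.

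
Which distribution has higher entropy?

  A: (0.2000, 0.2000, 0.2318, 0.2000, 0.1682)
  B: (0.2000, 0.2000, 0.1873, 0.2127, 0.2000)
B

Both distributions are close to uniform, making this a harder comparison.

H(A) = 2.3146 bits
H(B) = 2.3208 bits

The distribution closer to uniform has higher entropy.
Answer: B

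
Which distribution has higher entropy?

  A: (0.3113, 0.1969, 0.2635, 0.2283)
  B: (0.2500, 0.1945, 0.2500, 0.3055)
B

Both distributions are close to uniform, making this a harder comparison.

H(A) = 1.9793 bits
H(B) = 1.9821 bits

The distribution closer to uniform has higher entropy.
Answer: B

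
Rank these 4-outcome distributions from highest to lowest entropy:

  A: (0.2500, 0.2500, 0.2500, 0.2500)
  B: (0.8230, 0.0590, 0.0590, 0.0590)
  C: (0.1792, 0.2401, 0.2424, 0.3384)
A > C > B

Key insight: Entropy is maximized by uniform distributions and minimized by concentrated distributions.

- Uniform distributions have maximum entropy log₂(4) = 2.0000 bits
- The more "peaked" or concentrated a distribution, the lower its entropy

Entropies:
  H(A) = 2.0000 bits
  H(B) = 0.9540 bits
  H(C) = 1.9632 bits

Ranking: A > C > B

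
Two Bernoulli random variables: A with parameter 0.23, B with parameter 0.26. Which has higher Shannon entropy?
B

For binary distributions, entropy is maximized at p=0.5 and decreases as p moves toward 0 or 1.

H(A) = H(0.23) = 0.7780 bits
H(B) = H(0.26) = 0.8267 bits

Distribution B (p=0.26) is closer to uniform (p=0.5), so it has higher entropy.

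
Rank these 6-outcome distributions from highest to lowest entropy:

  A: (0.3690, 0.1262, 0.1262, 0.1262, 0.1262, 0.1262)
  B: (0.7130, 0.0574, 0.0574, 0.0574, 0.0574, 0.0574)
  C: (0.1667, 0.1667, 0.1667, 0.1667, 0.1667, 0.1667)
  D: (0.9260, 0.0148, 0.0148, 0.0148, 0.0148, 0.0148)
C > A > B > D

Key insight: Entropy is maximized by uniform distributions and minimized by concentrated distributions.

Entropies:
  H(A) = 2.4150 bits
  H(B) = 1.5312 bits
  H(C) = 2.5850 bits
  H(D) = 0.5525 bits

Ranking: C > A > B > D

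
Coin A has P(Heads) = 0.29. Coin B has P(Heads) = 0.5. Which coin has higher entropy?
B

For binary distributions, entropy is maximized at p=0.5 and decreases as p moves toward 0 or 1.

H(A) = H(0.29) = 0.8687 bits
H(B) = H(0.5) = 1.0000 bits

Distribution B (p=0.5) is closer to uniform (p=0.5), so it has higher entropy.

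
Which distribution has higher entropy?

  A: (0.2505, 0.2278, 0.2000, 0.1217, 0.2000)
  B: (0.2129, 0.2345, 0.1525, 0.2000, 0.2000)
B

Both distributions are close to uniform, making this a harder comparison.

H(A) = 2.2850 bits
H(B) = 2.3084 bits

The distribution closer to uniform has higher entropy.
Answer: B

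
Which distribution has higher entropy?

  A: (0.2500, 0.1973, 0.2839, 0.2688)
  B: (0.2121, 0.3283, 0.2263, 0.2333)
A

Both distributions are close to uniform, making this a harder comparison.

H(A) = 1.9872 bits
H(B) = 1.9771 bits

The distribution closer to uniform has higher entropy.
Answer: A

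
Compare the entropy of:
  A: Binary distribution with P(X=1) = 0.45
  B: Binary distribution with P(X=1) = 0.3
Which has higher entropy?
A

For binary distributions, entropy is maximized at p=0.5 and decreases as p moves toward 0 or 1.

H(A) = H(0.45) = 0.9928 bits
H(B) = H(0.3) = 0.8813 bits

Distribution A (p=0.45) is closer to uniform (p=0.5), so it has higher entropy.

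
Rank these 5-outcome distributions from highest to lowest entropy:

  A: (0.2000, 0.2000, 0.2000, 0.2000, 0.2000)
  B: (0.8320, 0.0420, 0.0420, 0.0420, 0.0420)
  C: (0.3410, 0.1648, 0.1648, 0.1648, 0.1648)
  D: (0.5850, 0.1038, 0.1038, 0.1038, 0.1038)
A > C > D > B

Key insight: Entropy is maximized by uniform distributions and minimized by concentrated distributions.

Entropies:
  H(A) = 2.3219 bits
  H(B) = 0.9891 bits
  H(C) = 2.2438 bits
  H(D) = 1.8091 bits

Ranking: A > C > D > B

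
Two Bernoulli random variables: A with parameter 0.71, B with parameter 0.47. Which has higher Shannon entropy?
B

For binary distributions, entropy is maximized at p=0.5 and decreases as p moves toward 0 or 1.

H(A) = H(0.71) = 0.8687 bits
H(B) = H(0.47) = 0.9974 bits

Distribution B (p=0.47) is closer to uniform (p=0.5), so it has higher entropy.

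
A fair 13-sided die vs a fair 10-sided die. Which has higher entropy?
13-sided die

Both are uniform distributions; for uniform over n outcomes, H = log₂(n). H(13-sided) = log₂(13) = 3.700 bits and H(10-sided) = log₂(10) = 3.322 bits. More outcomes in a uniform distribution means higher entropy.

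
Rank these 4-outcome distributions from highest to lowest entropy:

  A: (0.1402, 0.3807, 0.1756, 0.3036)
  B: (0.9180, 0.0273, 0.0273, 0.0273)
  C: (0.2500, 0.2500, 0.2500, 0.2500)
C > A > B

Key insight: Entropy is maximized by uniform distributions and minimized by concentrated distributions.

- Uniform distributions have maximum entropy log₂(4) = 2.0000 bits
- The more "peaked" or concentrated a distribution, the lower its entropy

Entropies:
  H(A) = 1.8905 bits
  H(B) = 0.5392 bits
  H(C) = 2.0000 bits

Ranking: C > A > B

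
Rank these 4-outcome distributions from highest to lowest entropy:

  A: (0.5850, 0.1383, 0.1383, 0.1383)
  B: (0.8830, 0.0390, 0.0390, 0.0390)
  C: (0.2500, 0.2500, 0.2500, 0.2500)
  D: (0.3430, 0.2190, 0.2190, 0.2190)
C > D > A > B

Key insight: Entropy is maximized by uniform distributions and minimized by concentrated distributions.

Entropies:
  H(A) = 1.6368 bits
  H(B) = 0.7061 bits
  H(C) = 2.0000 bits
  H(D) = 1.9690 bits

Ranking: C > D > A > B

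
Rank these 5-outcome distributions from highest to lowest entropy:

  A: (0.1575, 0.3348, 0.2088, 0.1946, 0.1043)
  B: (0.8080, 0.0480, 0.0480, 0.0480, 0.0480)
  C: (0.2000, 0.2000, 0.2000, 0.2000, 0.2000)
C > A > B

Key insight: Entropy is maximized by uniform distributions and minimized by concentrated distributions.

- Uniform distributions have maximum entropy log₂(5) = 2.3219 bits
- The more "peaked" or concentrated a distribution, the lower its entropy

Entropies:
  H(A) = 2.2201 bits
  H(B) = 1.0896 bits
  H(C) = 2.3219 bits

Ranking: C > A > B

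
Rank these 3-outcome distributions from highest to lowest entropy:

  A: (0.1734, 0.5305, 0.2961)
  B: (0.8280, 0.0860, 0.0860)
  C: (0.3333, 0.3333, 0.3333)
C > A > B

Key insight: Entropy is maximized by uniform distributions and minimized by concentrated distributions.

- Uniform distributions have maximum entropy log₂(3) = 1.5850 bits
- The more "peaked" or concentrated a distribution, the lower its entropy

Entropies:
  H(A) = 1.4434 bits
  H(B) = 0.8343 bits
  H(C) = 1.5850 bits

Ranking: C > A > B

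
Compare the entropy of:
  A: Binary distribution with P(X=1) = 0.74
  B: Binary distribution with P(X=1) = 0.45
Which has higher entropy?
B

For binary distributions, entropy is maximized at p=0.5 and decreases as p moves toward 0 or 1.

H(A) = H(0.74) = 0.8267 bits
H(B) = H(0.45) = 0.9928 bits

Distribution B (p=0.45) is closer to uniform (p=0.5), so it has higher entropy.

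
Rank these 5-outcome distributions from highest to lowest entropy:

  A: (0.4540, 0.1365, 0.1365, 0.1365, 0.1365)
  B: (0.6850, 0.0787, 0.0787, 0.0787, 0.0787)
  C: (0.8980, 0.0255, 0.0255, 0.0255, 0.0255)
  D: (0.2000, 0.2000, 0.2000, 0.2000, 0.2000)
D > A > B > C

Key insight: Entropy is maximized by uniform distributions and minimized by concentrated distributions.

Entropies:
  H(A) = 2.0859 bits
  H(B) = 1.5289 bits
  H(C) = 0.6793 bits
  H(D) = 2.3219 bits

Ranking: D > A > B > C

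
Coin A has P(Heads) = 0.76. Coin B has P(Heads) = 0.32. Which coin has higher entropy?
B

For binary distributions, entropy is maximized at p=0.5 and decreases as p moves toward 0 or 1.

H(A) = H(0.76) = 0.7950 bits
H(B) = H(0.32) = 0.9044 bits

Distribution B (p=0.32) is closer to uniform (p=0.5), so it has higher entropy.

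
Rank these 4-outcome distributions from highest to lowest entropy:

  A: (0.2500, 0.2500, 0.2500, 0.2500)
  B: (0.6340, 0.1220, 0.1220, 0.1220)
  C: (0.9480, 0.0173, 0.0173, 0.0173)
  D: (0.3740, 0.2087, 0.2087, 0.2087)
A > D > B > C

Key insight: Entropy is maximized by uniform distributions and minimized by concentrated distributions.

Entropies:
  H(A) = 2.0000 bits
  H(B) = 1.5276 bits
  H(C) = 0.3773 bits
  H(D) = 1.9459 bits

Ranking: A > D > B > C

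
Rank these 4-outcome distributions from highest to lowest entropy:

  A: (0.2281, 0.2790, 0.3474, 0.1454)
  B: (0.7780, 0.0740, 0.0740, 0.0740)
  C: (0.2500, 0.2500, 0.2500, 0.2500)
C > A > B

Key insight: Entropy is maximized by uniform distributions and minimized by concentrated distributions.

- Uniform distributions have maximum entropy log₂(4) = 2.0000 bits
- The more "peaked" or concentrated a distribution, the lower its entropy

Entropies:
  H(A) = 1.9347 bits
  H(B) = 1.1157 bits
  H(C) = 2.0000 bits

Ranking: C > A > B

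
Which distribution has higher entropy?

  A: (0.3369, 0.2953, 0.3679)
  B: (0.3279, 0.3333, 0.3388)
B

Both distributions are close to uniform, making this a harder comparison.

H(A) = 1.5792 bits
H(B) = 1.5848 bits

The distribution closer to uniform has higher entropy.
Answer: B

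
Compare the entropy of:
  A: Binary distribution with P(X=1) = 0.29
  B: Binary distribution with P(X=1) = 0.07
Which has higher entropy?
A

For binary distributions, entropy is maximized at p=0.5 and decreases as p moves toward 0 or 1.

H(A) = H(0.29) = 0.8687 bits
H(B) = H(0.07) = 0.3659 bits

Distribution A (p=0.29) is closer to uniform (p=0.5), so it has higher entropy.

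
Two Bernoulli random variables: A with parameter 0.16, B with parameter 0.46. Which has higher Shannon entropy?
B

For binary distributions, entropy is maximized at p=0.5 and decreases as p moves toward 0 or 1.

H(A) = H(0.16) = 0.6343 bits
H(B) = H(0.46) = 0.9954 bits

Distribution B (p=0.46) is closer to uniform (p=0.5), so it has higher entropy.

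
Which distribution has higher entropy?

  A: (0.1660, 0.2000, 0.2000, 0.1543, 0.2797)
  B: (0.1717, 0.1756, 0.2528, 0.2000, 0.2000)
B

Both distributions are close to uniform, making this a harder comparison.

H(A) = 2.2889 bits
H(B) = 2.3074 bits

The distribution closer to uniform has higher entropy.
Answer: B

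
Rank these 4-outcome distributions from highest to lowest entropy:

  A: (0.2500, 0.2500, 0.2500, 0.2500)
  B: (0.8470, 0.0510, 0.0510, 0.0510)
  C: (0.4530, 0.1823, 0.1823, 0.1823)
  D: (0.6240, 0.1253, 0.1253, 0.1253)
A > C > D > B

Key insight: Entropy is maximized by uniform distributions and minimized by concentrated distributions.

Entropies:
  H(A) = 2.0000 bits
  H(B) = 0.8598 bits
  H(C) = 1.8606 bits
  H(D) = 1.5511 bits

Ranking: A > C > D > B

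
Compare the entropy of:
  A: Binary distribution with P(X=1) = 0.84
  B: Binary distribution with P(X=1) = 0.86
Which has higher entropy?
A

For binary distributions, entropy is maximized at p=0.5 and decreases as p moves toward 0 or 1.

H(A) = H(0.84) = 0.6343 bits
H(B) = H(0.86) = 0.5842 bits

Distribution A (p=0.84) is closer to uniform (p=0.5), so it has higher entropy.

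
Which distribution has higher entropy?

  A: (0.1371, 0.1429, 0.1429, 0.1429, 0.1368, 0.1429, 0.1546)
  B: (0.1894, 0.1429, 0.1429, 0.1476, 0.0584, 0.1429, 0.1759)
A

Both distributions are close to uniform, making this a harder comparison.

H(A) = 2.8063 bits
H(B) = 2.7457 bits

The distribution closer to uniform has higher entropy.
Answer: A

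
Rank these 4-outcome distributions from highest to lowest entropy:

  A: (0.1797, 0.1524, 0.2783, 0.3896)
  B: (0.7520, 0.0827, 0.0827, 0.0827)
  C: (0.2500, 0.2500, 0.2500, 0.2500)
C > A > B

Key insight: Entropy is maximized by uniform distributions and minimized by concentrated distributions.

- Uniform distributions have maximum entropy log₂(4) = 2.0000 bits
- The more "peaked" or concentrated a distribution, the lower its entropy

Entropies:
  H(A) = 1.9020 bits
  H(B) = 1.2012 bits
  H(C) = 2.0000 bits

Ranking: C > A > B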